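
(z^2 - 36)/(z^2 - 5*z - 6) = (z + 6)/(z + 1)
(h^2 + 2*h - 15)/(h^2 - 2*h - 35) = (h - 3)/(h - 7)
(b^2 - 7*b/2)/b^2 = (b - 7/2)/b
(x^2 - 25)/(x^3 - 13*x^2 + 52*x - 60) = (x + 5)/(x^2 - 8*x + 12)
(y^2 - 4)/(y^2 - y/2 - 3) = 2*(y + 2)/(2*y + 3)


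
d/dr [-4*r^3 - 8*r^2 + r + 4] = -12*r^2 - 16*r + 1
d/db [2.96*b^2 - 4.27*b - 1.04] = 5.92*b - 4.27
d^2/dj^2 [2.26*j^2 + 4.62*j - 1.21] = 4.52000000000000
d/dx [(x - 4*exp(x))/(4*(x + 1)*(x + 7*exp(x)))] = ((1 - 4*exp(x))*(x + 1)*(x + 7*exp(x)) + (-x + 4*exp(x))*(x + 7*exp(x)) - (x + 1)*(x - 4*exp(x))*(7*exp(x) + 1))/(4*(x + 1)^2*(x + 7*exp(x))^2)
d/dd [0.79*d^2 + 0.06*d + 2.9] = 1.58*d + 0.06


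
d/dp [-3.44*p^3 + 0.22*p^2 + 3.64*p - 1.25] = -10.32*p^2 + 0.44*p + 3.64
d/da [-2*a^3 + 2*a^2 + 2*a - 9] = -6*a^2 + 4*a + 2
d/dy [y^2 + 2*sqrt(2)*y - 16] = 2*y + 2*sqrt(2)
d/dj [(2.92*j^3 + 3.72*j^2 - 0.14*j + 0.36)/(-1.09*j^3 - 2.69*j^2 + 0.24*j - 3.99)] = (-3.8*j^4 + 1.0964*j^3 - 33.259*j^2 - 27.7488*j + 0.4722)/(1.1881*j^6 + 5.8642*j^5 + 6.7129*j^4 + 7.407*j^3 + 21.5238*j^2 - 1.9152*j + 15.9201)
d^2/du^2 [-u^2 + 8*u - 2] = -2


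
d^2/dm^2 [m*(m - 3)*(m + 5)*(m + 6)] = 12*m^2 + 48*m - 6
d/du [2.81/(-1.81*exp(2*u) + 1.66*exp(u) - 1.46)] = (10.1722*exp(u) - 4.6646)*exp(u)/(1.81*exp(2*u) - 1.66*exp(u) + 1.46)^2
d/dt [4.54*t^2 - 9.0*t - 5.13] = 9.08*t - 9.0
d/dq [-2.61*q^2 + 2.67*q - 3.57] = 2.67 - 5.22*q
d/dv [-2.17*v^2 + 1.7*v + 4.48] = 1.7 - 4.34*v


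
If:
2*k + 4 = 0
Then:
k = -2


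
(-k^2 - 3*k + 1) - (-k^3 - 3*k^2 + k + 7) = k^3 + 2*k^2 - 4*k - 6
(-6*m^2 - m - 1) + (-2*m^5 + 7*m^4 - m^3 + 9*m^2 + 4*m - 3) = -2*m^5 + 7*m^4 - m^3 + 3*m^2 + 3*m - 4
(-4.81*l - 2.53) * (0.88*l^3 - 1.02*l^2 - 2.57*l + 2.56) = -4.2328*l^4 + 2.6798*l^3 + 14.9423*l^2 - 5.8115*l - 6.4768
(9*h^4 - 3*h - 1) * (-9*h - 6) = -81*h^5 - 54*h^4 + 27*h^2 + 27*h + 6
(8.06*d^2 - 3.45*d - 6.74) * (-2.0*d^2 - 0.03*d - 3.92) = -16.12*d^4 + 6.6582*d^3 - 18.0117*d^2 + 13.7262*d + 26.4208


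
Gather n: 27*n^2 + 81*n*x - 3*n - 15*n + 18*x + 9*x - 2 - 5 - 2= 27*n^2 + n*(81*x - 18) + 27*x - 9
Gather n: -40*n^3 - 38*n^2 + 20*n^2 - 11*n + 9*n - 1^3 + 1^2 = -40*n^3 - 18*n^2 - 2*n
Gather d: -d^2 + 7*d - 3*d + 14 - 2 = -d^2 + 4*d + 12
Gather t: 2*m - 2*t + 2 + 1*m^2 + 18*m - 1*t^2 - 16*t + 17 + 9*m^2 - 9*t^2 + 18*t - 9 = 10*m^2 + 20*m - 10*t^2 + 10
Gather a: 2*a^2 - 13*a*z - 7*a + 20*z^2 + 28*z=2*a^2 + a*(-13*z - 7) + 20*z^2 + 28*z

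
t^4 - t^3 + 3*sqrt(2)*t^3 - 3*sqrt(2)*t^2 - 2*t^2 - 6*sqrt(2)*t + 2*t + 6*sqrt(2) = (t - 1)*(t - sqrt(2))*(t + sqrt(2))*(t + 3*sqrt(2))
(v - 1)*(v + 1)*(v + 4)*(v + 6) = v^4 + 10*v^3 + 23*v^2 - 10*v - 24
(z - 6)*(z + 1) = z^2 - 5*z - 6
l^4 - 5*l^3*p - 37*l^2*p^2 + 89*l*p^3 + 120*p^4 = (l - 8*p)*(l - 3*p)*(l + p)*(l + 5*p)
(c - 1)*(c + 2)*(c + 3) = c^3 + 4*c^2 + c - 6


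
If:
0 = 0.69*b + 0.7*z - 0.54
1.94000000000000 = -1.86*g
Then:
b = 0.782608695652174 - 1.01449275362319*z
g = -1.04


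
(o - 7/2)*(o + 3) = o^2 - o/2 - 21/2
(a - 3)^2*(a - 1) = a^3 - 7*a^2 + 15*a - 9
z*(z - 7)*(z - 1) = z^3 - 8*z^2 + 7*z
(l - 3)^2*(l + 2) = l^3 - 4*l^2 - 3*l + 18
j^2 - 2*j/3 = j*(j - 2/3)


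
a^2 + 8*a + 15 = (a + 3)*(a + 5)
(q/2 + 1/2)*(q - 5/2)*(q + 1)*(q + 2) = q^4/2 + 3*q^3/4 - 5*q^2/2 - 21*q/4 - 5/2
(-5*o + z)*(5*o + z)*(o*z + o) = -25*o^3*z - 25*o^3 + o*z^3 + o*z^2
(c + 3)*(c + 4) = c^2 + 7*c + 12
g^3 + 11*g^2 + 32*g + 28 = (g + 2)^2*(g + 7)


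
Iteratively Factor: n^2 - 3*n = (n)*(n - 3)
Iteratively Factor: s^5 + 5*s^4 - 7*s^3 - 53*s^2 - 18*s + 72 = (s + 2)*(s^4 + 3*s^3 - 13*s^2 - 27*s + 36) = (s - 3)*(s + 2)*(s^3 + 6*s^2 + 5*s - 12) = (s - 3)*(s - 1)*(s + 2)*(s^2 + 7*s + 12) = (s - 3)*(s - 1)*(s + 2)*(s + 4)*(s + 3)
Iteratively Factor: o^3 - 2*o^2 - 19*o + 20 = (o - 1)*(o^2 - o - 20) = (o - 1)*(o + 4)*(o - 5)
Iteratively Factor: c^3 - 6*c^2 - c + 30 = (c - 3)*(c^2 - 3*c - 10) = (c - 5)*(c - 3)*(c + 2)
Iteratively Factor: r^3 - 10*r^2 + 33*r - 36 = (r - 4)*(r^2 - 6*r + 9) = (r - 4)*(r - 3)*(r - 3)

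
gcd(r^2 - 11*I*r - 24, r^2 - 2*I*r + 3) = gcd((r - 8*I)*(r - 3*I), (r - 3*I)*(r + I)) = r - 3*I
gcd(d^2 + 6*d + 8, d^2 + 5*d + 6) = d + 2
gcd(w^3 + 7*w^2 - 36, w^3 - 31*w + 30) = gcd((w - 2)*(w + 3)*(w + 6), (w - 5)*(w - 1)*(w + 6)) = w + 6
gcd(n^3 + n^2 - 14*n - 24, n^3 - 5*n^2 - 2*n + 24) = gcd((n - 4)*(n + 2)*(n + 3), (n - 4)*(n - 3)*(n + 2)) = n^2 - 2*n - 8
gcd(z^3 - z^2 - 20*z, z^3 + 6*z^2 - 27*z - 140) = z^2 - z - 20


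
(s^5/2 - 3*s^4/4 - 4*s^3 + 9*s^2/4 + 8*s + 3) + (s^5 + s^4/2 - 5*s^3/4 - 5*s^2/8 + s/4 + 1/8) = 3*s^5/2 - s^4/4 - 21*s^3/4 + 13*s^2/8 + 33*s/4 + 25/8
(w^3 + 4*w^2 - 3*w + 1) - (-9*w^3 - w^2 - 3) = 10*w^3 + 5*w^2 - 3*w + 4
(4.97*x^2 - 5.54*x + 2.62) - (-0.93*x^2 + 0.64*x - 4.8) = 5.9*x^2 - 6.18*x + 7.42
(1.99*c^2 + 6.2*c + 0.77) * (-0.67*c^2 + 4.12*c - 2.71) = -1.3333*c^4 + 4.0448*c^3 + 19.6352*c^2 - 13.6296*c - 2.0867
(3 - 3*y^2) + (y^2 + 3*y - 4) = -2*y^2 + 3*y - 1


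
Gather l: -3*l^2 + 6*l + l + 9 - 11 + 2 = -3*l^2 + 7*l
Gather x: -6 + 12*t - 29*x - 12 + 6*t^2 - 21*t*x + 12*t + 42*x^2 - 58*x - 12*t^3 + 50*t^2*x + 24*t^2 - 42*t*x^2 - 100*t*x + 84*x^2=-12*t^3 + 30*t^2 + 24*t + x^2*(126 - 42*t) + x*(50*t^2 - 121*t - 87) - 18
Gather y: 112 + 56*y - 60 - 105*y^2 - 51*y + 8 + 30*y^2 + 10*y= -75*y^2 + 15*y + 60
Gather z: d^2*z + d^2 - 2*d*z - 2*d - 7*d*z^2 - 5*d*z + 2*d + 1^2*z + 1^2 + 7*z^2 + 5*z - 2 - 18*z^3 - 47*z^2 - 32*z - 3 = d^2 - 18*z^3 + z^2*(-7*d - 40) + z*(d^2 - 7*d - 26) - 4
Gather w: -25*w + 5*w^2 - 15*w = 5*w^2 - 40*w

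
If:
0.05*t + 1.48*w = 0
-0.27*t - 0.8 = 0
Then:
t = -2.96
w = 0.10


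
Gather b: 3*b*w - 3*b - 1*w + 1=b*(3*w - 3) - w + 1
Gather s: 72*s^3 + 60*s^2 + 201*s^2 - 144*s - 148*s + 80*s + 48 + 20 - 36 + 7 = 72*s^3 + 261*s^2 - 212*s + 39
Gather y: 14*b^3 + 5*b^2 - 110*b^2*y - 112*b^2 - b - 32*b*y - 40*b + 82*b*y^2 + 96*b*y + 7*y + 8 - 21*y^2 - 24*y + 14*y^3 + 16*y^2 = 14*b^3 - 107*b^2 - 41*b + 14*y^3 + y^2*(82*b - 5) + y*(-110*b^2 + 64*b - 17) + 8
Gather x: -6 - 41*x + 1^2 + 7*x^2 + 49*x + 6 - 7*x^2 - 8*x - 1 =0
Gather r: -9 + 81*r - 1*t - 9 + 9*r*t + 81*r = r*(9*t + 162) - t - 18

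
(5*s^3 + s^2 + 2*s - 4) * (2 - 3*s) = -15*s^4 + 7*s^3 - 4*s^2 + 16*s - 8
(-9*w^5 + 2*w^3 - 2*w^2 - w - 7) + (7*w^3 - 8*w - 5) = -9*w^5 + 9*w^3 - 2*w^2 - 9*w - 12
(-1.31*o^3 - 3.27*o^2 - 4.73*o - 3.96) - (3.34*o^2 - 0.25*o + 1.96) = -1.31*o^3 - 6.61*o^2 - 4.48*o - 5.92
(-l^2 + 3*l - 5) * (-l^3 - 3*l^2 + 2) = l^5 - 4*l^3 + 13*l^2 + 6*l - 10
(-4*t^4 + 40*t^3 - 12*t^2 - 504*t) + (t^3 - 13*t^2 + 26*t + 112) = -4*t^4 + 41*t^3 - 25*t^2 - 478*t + 112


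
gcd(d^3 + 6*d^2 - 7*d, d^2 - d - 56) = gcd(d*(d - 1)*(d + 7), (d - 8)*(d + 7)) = d + 7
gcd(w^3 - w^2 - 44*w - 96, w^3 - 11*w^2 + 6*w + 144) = w^2 - 5*w - 24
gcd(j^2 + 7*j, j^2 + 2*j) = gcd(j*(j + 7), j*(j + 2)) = j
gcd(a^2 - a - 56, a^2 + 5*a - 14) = a + 7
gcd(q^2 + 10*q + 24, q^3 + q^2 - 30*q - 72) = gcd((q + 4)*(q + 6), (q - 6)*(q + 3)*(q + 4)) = q + 4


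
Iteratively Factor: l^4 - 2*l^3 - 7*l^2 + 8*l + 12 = (l - 3)*(l^3 + l^2 - 4*l - 4) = (l - 3)*(l + 1)*(l^2 - 4) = (l - 3)*(l + 1)*(l + 2)*(l - 2)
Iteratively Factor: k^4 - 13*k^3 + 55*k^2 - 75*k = (k - 3)*(k^3 - 10*k^2 + 25*k) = k*(k - 3)*(k^2 - 10*k + 25) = k*(k - 5)*(k - 3)*(k - 5)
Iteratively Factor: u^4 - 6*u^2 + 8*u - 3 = (u - 1)*(u^3 + u^2 - 5*u + 3) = (u - 1)^2*(u^2 + 2*u - 3) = (u - 1)^2*(u + 3)*(u - 1)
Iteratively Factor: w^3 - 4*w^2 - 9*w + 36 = (w + 3)*(w^2 - 7*w + 12) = (w - 3)*(w + 3)*(w - 4)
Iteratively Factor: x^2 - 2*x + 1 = (x - 1)*(x - 1)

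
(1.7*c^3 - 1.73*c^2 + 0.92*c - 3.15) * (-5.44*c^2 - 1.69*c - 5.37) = -9.248*c^5 + 6.5382*c^4 - 11.2101*c^3 + 24.8713*c^2 + 0.3831*c + 16.9155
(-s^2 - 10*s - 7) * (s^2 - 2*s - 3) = -s^4 - 8*s^3 + 16*s^2 + 44*s + 21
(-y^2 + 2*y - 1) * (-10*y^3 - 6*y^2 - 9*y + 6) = 10*y^5 - 14*y^4 + 7*y^3 - 18*y^2 + 21*y - 6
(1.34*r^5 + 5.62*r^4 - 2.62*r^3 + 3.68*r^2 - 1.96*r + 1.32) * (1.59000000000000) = 2.1306*r^5 + 8.9358*r^4 - 4.1658*r^3 + 5.8512*r^2 - 3.1164*r + 2.0988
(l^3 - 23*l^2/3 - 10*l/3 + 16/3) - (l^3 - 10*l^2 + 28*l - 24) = 7*l^2/3 - 94*l/3 + 88/3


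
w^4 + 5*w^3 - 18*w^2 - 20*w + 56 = (w - 2)^2*(w + 2)*(w + 7)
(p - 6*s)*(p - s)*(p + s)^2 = p^4 - 5*p^3*s - 7*p^2*s^2 + 5*p*s^3 + 6*s^4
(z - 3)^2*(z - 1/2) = z^3 - 13*z^2/2 + 12*z - 9/2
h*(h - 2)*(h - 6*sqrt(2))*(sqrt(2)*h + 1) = sqrt(2)*h^4 - 11*h^3 - 2*sqrt(2)*h^3 - 6*sqrt(2)*h^2 + 22*h^2 + 12*sqrt(2)*h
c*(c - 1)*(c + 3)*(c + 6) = c^4 + 8*c^3 + 9*c^2 - 18*c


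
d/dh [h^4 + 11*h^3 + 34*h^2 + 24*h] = 4*h^3 + 33*h^2 + 68*h + 24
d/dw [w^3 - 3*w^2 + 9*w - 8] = 3*w^2 - 6*w + 9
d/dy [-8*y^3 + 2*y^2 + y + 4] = -24*y^2 + 4*y + 1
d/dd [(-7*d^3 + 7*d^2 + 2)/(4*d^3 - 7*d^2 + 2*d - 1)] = (21*d^4 - 28*d^3 + 11*d^2 + 14*d - 4)/(16*d^6 - 56*d^5 + 65*d^4 - 36*d^3 + 18*d^2 - 4*d + 1)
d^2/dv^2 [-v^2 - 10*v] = -2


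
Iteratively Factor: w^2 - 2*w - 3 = (w - 3)*(w + 1)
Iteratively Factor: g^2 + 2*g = (g)*(g + 2)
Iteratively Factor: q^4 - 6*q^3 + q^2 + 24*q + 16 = (q + 1)*(q^3 - 7*q^2 + 8*q + 16) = (q - 4)*(q + 1)*(q^2 - 3*q - 4) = (q - 4)^2*(q + 1)*(q + 1)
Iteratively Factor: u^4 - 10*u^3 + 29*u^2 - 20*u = (u)*(u^3 - 10*u^2 + 29*u - 20) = u*(u - 4)*(u^2 - 6*u + 5) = u*(u - 5)*(u - 4)*(u - 1)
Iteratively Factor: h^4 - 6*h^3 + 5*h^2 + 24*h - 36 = (h - 3)*(h^3 - 3*h^2 - 4*h + 12) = (h - 3)*(h - 2)*(h^2 - h - 6) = (h - 3)^2*(h - 2)*(h + 2)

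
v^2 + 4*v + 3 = (v + 1)*(v + 3)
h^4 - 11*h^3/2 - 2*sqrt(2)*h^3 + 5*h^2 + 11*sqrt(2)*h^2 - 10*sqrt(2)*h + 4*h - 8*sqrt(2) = (h - 4)*(h - 2)*(h + 1/2)*(h - 2*sqrt(2))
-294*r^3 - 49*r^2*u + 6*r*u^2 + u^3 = (-7*r + u)*(6*r + u)*(7*r + u)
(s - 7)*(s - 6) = s^2 - 13*s + 42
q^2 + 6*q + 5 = (q + 1)*(q + 5)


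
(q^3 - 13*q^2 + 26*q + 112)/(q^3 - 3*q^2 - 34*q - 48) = (q - 7)/(q + 3)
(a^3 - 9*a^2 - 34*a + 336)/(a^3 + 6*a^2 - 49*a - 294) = (a - 8)/(a + 7)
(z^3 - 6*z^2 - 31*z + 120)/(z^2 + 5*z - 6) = (z^3 - 6*z^2 - 31*z + 120)/(z^2 + 5*z - 6)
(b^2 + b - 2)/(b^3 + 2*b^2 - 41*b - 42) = (b^2 + b - 2)/(b^3 + 2*b^2 - 41*b - 42)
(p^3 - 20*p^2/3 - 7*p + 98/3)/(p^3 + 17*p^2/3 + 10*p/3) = (3*p^3 - 20*p^2 - 21*p + 98)/(p*(3*p^2 + 17*p + 10))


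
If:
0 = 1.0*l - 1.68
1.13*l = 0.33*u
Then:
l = 1.68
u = 5.75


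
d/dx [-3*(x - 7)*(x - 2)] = 27 - 6*x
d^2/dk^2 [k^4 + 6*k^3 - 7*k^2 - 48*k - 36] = 12*k^2 + 36*k - 14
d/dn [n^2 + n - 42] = 2*n + 1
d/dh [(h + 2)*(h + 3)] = 2*h + 5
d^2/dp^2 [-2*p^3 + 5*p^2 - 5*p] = 10 - 12*p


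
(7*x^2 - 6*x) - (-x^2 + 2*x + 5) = 8*x^2 - 8*x - 5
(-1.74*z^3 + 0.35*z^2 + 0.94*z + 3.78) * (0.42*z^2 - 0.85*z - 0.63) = -0.7308*z^5 + 1.626*z^4 + 1.1935*z^3 + 0.5681*z^2 - 3.8052*z - 2.3814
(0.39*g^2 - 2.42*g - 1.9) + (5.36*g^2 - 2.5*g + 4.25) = 5.75*g^2 - 4.92*g + 2.35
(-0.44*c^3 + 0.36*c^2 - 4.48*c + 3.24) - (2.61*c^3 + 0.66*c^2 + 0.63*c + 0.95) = -3.05*c^3 - 0.3*c^2 - 5.11*c + 2.29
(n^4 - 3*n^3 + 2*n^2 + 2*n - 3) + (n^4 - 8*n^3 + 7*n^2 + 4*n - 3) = 2*n^4 - 11*n^3 + 9*n^2 + 6*n - 6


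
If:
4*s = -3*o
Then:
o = -4*s/3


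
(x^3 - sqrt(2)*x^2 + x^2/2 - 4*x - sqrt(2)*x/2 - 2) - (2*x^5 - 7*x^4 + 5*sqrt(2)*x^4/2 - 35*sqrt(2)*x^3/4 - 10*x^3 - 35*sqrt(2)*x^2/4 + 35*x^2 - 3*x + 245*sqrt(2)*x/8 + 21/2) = -2*x^5 - 5*sqrt(2)*x^4/2 + 7*x^4 + 11*x^3 + 35*sqrt(2)*x^3/4 - 69*x^2/2 + 31*sqrt(2)*x^2/4 - 249*sqrt(2)*x/8 - x - 25/2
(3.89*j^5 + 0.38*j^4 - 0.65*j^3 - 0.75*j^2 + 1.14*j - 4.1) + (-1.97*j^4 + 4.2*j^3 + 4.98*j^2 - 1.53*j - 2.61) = 3.89*j^5 - 1.59*j^4 + 3.55*j^3 + 4.23*j^2 - 0.39*j - 6.71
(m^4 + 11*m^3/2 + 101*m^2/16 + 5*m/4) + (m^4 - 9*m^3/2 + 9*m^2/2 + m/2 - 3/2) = 2*m^4 + m^3 + 173*m^2/16 + 7*m/4 - 3/2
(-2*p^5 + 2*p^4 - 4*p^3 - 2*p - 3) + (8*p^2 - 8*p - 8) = -2*p^5 + 2*p^4 - 4*p^3 + 8*p^2 - 10*p - 11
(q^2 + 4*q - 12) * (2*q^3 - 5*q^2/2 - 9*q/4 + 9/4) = 2*q^5 + 11*q^4/2 - 145*q^3/4 + 93*q^2/4 + 36*q - 27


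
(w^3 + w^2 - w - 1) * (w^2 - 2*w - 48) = w^5 - w^4 - 51*w^3 - 47*w^2 + 50*w + 48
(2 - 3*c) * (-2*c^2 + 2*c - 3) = 6*c^3 - 10*c^2 + 13*c - 6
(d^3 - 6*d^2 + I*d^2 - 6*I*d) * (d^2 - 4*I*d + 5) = d^5 - 6*d^4 - 3*I*d^4 + 9*d^3 + 18*I*d^3 - 54*d^2 + 5*I*d^2 - 30*I*d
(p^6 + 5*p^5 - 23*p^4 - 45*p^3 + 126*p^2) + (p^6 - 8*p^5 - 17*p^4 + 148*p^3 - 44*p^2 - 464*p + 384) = 2*p^6 - 3*p^5 - 40*p^4 + 103*p^3 + 82*p^2 - 464*p + 384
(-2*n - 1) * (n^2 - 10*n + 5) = -2*n^3 + 19*n^2 - 5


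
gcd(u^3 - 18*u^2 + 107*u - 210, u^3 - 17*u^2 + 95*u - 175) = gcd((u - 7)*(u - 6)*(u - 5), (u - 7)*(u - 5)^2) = u^2 - 12*u + 35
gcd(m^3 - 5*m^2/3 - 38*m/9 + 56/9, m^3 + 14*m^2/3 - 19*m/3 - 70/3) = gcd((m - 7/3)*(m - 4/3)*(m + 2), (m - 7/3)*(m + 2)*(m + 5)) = m^2 - m/3 - 14/3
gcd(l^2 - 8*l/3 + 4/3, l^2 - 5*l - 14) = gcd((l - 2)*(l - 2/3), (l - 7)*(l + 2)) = 1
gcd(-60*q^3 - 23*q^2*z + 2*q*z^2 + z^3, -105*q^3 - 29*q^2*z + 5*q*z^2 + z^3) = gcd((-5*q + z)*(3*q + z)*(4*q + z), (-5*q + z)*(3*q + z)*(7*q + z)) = -15*q^2 - 2*q*z + z^2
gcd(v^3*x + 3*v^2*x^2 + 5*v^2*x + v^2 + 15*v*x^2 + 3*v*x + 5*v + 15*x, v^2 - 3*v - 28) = 1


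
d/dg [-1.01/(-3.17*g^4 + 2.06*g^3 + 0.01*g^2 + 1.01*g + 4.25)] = (-12.8068*g^3 + 6.2418*g^2 + 0.0202*g + 1.0201)/(-3.17*g^4 + 2.06*g^3 + 0.01*g^2 + 1.01*g + 4.25)^2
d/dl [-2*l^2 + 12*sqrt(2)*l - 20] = -4*l + 12*sqrt(2)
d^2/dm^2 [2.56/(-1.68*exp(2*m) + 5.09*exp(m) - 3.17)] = (-2.56*(3.36*exp(m) - 5.09)*(6.72*exp(m) - 10.18)*exp(m) + (17.2032*exp(m) - 13.0304)*(1.68*exp(2*m) - 5.09*exp(m) + 3.17))*exp(m)/(1.68*exp(2*m) - 5.09*exp(m) + 3.17)^3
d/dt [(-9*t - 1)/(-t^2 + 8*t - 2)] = (-9*t^2 - 2*t + 26)/(t^4 - 16*t^3 + 68*t^2 - 32*t + 4)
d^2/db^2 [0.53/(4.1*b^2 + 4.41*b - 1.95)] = (-17.8186*b^2 - 19.16586*b + 0.53*(8.2*b + 4.41)*(16.4*b + 8.82) + 8.4747)/(4.1*b^2 + 4.41*b - 1.95)^3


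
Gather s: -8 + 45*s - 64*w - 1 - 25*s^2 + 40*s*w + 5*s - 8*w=-25*s^2 + s*(40*w + 50) - 72*w - 9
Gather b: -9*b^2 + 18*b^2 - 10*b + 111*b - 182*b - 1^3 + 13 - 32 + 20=9*b^2 - 81*b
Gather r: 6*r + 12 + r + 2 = 7*r + 14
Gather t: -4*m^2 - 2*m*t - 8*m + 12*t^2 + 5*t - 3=-4*m^2 - 8*m + 12*t^2 + t*(5 - 2*m) - 3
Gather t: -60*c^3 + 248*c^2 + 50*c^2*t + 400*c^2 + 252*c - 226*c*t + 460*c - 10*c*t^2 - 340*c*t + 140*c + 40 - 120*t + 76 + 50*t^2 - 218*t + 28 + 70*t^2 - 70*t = -60*c^3 + 648*c^2 + 852*c + t^2*(120 - 10*c) + t*(50*c^2 - 566*c - 408) + 144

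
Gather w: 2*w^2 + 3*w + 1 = 2*w^2 + 3*w + 1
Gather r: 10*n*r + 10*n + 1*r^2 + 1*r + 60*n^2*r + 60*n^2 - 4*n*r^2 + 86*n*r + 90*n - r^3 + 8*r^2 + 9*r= 60*n^2 + 100*n - r^3 + r^2*(9 - 4*n) + r*(60*n^2 + 96*n + 10)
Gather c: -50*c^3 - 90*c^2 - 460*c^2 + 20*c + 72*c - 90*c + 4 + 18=-50*c^3 - 550*c^2 + 2*c + 22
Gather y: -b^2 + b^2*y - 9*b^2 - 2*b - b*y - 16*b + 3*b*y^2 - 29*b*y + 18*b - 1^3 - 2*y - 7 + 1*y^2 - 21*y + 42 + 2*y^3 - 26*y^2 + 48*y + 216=-10*b^2 + 2*y^3 + y^2*(3*b - 25) + y*(b^2 - 30*b + 25) + 250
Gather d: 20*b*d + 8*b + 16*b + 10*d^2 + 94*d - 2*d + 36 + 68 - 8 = 24*b + 10*d^2 + d*(20*b + 92) + 96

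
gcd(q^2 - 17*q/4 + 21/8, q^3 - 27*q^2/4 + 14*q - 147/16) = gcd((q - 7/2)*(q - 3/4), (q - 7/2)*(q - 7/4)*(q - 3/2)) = q - 7/2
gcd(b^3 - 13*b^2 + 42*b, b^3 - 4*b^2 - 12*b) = b^2 - 6*b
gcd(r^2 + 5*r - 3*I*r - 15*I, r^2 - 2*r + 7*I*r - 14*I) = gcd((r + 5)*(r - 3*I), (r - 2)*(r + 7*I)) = 1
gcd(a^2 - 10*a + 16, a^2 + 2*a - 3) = 1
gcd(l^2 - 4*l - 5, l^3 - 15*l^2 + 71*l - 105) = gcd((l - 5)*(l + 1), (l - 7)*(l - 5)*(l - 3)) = l - 5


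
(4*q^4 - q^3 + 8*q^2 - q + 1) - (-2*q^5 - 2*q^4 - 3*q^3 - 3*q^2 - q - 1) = 2*q^5 + 6*q^4 + 2*q^3 + 11*q^2 + 2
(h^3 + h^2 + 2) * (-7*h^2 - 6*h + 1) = -7*h^5 - 13*h^4 - 5*h^3 - 13*h^2 - 12*h + 2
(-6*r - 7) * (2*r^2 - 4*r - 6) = -12*r^3 + 10*r^2 + 64*r + 42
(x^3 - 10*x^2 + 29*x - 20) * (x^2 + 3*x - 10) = x^5 - 7*x^4 - 11*x^3 + 167*x^2 - 350*x + 200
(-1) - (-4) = 3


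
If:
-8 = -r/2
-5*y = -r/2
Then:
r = 16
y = 8/5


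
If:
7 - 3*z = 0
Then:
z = 7/3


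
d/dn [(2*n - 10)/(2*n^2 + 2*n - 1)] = 2*(-2*n^2 + 20*n + 9)/(4*n^4 + 8*n^3 - 4*n + 1)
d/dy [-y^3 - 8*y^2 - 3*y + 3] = -3*y^2 - 16*y - 3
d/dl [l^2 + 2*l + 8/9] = 2*l + 2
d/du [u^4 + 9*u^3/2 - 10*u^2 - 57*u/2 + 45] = 4*u^3 + 27*u^2/2 - 20*u - 57/2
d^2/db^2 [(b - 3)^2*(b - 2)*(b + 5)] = 12*b^2 - 18*b - 38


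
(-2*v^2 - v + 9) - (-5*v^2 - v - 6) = 3*v^2 + 15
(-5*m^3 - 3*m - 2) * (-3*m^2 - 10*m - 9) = 15*m^5 + 50*m^4 + 54*m^3 + 36*m^2 + 47*m + 18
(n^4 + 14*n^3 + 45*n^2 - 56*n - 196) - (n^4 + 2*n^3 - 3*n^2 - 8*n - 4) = 12*n^3 + 48*n^2 - 48*n - 192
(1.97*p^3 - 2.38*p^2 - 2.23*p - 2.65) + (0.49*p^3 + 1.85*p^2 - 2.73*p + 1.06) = 2.46*p^3 - 0.53*p^2 - 4.96*p - 1.59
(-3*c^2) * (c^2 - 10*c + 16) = -3*c^4 + 30*c^3 - 48*c^2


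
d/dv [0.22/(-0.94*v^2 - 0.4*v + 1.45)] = (0.4136*v + 0.088)/(0.94*v^2 + 0.4*v - 1.45)^2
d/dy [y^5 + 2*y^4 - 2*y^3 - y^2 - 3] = y*(5*y^3 + 8*y^2 - 6*y - 2)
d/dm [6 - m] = -1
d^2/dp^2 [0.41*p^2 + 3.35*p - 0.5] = 0.820000000000000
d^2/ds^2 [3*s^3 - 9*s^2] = 18*s - 18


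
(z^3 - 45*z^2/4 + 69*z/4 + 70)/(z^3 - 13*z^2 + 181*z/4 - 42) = (4*z^2 - 13*z - 35)/(4*z^2 - 20*z + 21)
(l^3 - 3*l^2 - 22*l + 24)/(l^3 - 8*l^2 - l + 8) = (l^2 - 2*l - 24)/(l^2 - 7*l - 8)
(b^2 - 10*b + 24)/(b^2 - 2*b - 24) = (b - 4)/(b + 4)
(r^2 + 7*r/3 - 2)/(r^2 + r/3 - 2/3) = (r + 3)/(r + 1)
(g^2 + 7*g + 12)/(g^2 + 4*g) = (g + 3)/g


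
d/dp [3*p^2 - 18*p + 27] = 6*p - 18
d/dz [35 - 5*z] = -5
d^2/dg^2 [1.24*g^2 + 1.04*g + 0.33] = 2.48000000000000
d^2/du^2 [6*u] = 0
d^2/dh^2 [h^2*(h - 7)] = 6*h - 14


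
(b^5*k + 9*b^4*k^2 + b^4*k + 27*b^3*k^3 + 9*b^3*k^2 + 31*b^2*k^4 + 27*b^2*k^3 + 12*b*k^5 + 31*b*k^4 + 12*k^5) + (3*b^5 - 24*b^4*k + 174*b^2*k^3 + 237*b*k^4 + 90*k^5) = b^5*k + 3*b^5 + 9*b^4*k^2 - 23*b^4*k + 27*b^3*k^3 + 9*b^3*k^2 + 31*b^2*k^4 + 201*b^2*k^3 + 12*b*k^5 + 268*b*k^4 + 102*k^5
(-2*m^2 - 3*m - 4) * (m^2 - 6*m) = -2*m^4 + 9*m^3 + 14*m^2 + 24*m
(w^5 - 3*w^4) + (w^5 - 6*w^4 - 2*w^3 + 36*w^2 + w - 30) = 2*w^5 - 9*w^4 - 2*w^3 + 36*w^2 + w - 30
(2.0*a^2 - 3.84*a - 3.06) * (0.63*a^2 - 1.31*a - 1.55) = 1.26*a^4 - 5.0392*a^3 + 0.00260000000000016*a^2 + 9.9606*a + 4.743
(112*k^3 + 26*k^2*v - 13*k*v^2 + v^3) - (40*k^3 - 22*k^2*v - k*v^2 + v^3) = 72*k^3 + 48*k^2*v - 12*k*v^2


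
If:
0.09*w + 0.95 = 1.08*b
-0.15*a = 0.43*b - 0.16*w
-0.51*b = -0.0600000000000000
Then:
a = -10.09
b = 0.12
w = -9.14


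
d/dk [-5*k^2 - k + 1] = -10*k - 1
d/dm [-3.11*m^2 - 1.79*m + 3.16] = -6.22*m - 1.79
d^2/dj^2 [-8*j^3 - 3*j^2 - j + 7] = -48*j - 6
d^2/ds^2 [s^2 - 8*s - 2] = 2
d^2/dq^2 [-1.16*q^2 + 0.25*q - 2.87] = -2.32000000000000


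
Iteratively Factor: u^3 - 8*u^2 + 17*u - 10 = (u - 1)*(u^2 - 7*u + 10) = (u - 5)*(u - 1)*(u - 2)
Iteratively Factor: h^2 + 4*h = (h)*(h + 4)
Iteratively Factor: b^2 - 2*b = (b - 2)*(b)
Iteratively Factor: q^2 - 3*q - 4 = (q + 1)*(q - 4)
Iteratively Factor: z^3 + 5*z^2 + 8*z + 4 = (z + 2)*(z^2 + 3*z + 2) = (z + 2)^2*(z + 1)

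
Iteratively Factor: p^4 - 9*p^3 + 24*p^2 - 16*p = (p)*(p^3 - 9*p^2 + 24*p - 16) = p*(p - 1)*(p^2 - 8*p + 16) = p*(p - 4)*(p - 1)*(p - 4)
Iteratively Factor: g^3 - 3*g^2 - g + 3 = (g - 3)*(g^2 - 1) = (g - 3)*(g - 1)*(g + 1)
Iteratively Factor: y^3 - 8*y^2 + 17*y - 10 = (y - 5)*(y^2 - 3*y + 2) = (y - 5)*(y - 2)*(y - 1)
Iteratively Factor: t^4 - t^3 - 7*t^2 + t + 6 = (t - 1)*(t^3 - 7*t - 6) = (t - 3)*(t - 1)*(t^2 + 3*t + 2) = (t - 3)*(t - 1)*(t + 2)*(t + 1)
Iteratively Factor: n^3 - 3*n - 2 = (n + 1)*(n^2 - n - 2) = (n + 1)^2*(n - 2)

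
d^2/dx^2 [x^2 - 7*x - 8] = 2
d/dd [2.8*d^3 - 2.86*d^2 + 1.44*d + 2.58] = 8.4*d^2 - 5.72*d + 1.44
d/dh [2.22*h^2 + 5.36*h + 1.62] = 4.44*h + 5.36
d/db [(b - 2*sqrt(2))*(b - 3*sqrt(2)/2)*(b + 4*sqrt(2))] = 3*b^2 + sqrt(2)*b - 22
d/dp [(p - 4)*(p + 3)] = 2*p - 1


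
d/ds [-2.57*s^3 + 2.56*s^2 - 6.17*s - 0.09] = -7.71*s^2 + 5.12*s - 6.17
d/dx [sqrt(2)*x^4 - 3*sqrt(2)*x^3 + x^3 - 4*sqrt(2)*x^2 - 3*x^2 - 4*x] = 4*sqrt(2)*x^3 - 9*sqrt(2)*x^2 + 3*x^2 - 8*sqrt(2)*x - 6*x - 4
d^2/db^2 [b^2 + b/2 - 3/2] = 2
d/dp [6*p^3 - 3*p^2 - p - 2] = 18*p^2 - 6*p - 1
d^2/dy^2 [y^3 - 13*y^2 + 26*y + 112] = 6*y - 26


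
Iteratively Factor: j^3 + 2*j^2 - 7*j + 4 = (j + 4)*(j^2 - 2*j + 1) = (j - 1)*(j + 4)*(j - 1)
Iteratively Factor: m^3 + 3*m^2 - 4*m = (m + 4)*(m^2 - m) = m*(m + 4)*(m - 1)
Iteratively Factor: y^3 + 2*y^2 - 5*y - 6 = (y + 3)*(y^2 - y - 2) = (y + 1)*(y + 3)*(y - 2)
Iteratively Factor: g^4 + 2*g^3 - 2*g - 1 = (g + 1)*(g^3 + g^2 - g - 1) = (g + 1)^2*(g^2 - 1) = (g + 1)^3*(g - 1)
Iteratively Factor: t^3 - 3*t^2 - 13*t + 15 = (t + 3)*(t^2 - 6*t + 5) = (t - 5)*(t + 3)*(t - 1)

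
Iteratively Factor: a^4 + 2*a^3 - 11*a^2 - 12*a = (a + 1)*(a^3 + a^2 - 12*a) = (a + 1)*(a + 4)*(a^2 - 3*a) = (a - 3)*(a + 1)*(a + 4)*(a)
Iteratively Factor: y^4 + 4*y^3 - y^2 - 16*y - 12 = (y + 3)*(y^3 + y^2 - 4*y - 4) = (y + 1)*(y + 3)*(y^2 - 4) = (y - 2)*(y + 1)*(y + 3)*(y + 2)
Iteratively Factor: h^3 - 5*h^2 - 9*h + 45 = (h - 3)*(h^2 - 2*h - 15) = (h - 3)*(h + 3)*(h - 5)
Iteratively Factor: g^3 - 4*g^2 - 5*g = (g + 1)*(g^2 - 5*g) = g*(g + 1)*(g - 5)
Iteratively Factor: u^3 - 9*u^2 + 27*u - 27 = (u - 3)*(u^2 - 6*u + 9) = (u - 3)^2*(u - 3)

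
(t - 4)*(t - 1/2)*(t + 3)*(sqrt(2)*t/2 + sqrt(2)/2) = sqrt(2)*t^4/2 - sqrt(2)*t^3/4 - 13*sqrt(2)*t^2/2 - 11*sqrt(2)*t/4 + 3*sqrt(2)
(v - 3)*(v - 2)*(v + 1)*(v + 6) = v^4 + 2*v^3 - 23*v^2 + 12*v + 36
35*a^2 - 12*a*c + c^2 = (-7*a + c)*(-5*a + c)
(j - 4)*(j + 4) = j^2 - 16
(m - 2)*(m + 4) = m^2 + 2*m - 8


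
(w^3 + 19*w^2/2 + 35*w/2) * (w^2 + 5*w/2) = w^5 + 12*w^4 + 165*w^3/4 + 175*w^2/4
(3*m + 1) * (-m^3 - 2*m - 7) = -3*m^4 - m^3 - 6*m^2 - 23*m - 7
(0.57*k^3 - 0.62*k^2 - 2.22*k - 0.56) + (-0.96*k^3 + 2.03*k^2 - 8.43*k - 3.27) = -0.39*k^3 + 1.41*k^2 - 10.65*k - 3.83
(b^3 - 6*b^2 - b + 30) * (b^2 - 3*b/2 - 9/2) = b^5 - 15*b^4/2 + 7*b^3/2 + 117*b^2/2 - 81*b/2 - 135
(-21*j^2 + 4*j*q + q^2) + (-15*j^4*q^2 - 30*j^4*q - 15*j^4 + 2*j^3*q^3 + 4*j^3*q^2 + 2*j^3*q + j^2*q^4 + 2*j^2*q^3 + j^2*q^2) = -15*j^4*q^2 - 30*j^4*q - 15*j^4 + 2*j^3*q^3 + 4*j^3*q^2 + 2*j^3*q + j^2*q^4 + 2*j^2*q^3 + j^2*q^2 - 21*j^2 + 4*j*q + q^2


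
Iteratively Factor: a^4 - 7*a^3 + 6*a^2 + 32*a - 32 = (a - 1)*(a^3 - 6*a^2 + 32) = (a - 4)*(a - 1)*(a^2 - 2*a - 8) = (a - 4)^2*(a - 1)*(a + 2)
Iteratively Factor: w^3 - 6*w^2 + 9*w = (w - 3)*(w^2 - 3*w) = (w - 3)^2*(w)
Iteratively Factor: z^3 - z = (z - 1)*(z^2 + z) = z*(z - 1)*(z + 1)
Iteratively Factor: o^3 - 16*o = (o - 4)*(o^2 + 4*o) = o*(o - 4)*(o + 4)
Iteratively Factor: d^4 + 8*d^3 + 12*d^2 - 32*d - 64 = (d + 4)*(d^3 + 4*d^2 - 4*d - 16) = (d + 4)^2*(d^2 - 4) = (d + 2)*(d + 4)^2*(d - 2)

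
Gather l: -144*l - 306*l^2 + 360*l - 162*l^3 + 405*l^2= -162*l^3 + 99*l^2 + 216*l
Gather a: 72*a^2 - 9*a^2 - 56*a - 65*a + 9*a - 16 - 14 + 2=63*a^2 - 112*a - 28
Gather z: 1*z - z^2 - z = -z^2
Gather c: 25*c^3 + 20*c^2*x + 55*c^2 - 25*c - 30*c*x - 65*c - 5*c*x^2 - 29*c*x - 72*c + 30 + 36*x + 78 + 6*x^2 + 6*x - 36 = 25*c^3 + c^2*(20*x + 55) + c*(-5*x^2 - 59*x - 162) + 6*x^2 + 42*x + 72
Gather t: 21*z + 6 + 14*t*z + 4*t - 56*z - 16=t*(14*z + 4) - 35*z - 10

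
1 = 1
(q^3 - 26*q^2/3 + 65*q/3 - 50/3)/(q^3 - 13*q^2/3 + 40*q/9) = 3*(q^2 - 7*q + 10)/(q*(3*q - 8))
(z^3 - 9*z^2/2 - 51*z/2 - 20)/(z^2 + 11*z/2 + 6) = (2*z^3 - 9*z^2 - 51*z - 40)/(2*z^2 + 11*z + 12)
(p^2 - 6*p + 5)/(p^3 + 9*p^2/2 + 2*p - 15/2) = 2*(p - 5)/(2*p^2 + 11*p + 15)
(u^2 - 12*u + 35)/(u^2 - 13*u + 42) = (u - 5)/(u - 6)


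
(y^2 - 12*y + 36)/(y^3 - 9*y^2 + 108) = 1/(y + 3)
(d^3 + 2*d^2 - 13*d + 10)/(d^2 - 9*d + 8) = (d^2 + 3*d - 10)/(d - 8)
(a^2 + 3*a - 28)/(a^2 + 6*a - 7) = (a - 4)/(a - 1)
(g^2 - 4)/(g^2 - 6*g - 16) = (g - 2)/(g - 8)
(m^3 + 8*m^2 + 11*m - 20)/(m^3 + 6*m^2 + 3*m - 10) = (m + 4)/(m + 2)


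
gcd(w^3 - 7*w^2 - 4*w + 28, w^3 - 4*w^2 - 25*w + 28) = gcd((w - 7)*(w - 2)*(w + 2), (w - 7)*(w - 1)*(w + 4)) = w - 7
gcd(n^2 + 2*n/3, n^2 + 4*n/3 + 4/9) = n + 2/3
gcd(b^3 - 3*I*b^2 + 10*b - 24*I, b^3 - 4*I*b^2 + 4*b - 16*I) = b^2 - 6*I*b - 8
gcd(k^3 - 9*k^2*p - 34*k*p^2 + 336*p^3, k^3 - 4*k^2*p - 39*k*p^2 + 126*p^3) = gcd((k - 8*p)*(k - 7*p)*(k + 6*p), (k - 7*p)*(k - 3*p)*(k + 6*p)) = -k^2 + k*p + 42*p^2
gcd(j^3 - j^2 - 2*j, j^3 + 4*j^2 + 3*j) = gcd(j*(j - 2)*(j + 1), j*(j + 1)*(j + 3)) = j^2 + j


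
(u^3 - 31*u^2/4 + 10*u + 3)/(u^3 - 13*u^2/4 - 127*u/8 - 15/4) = 2*(u - 2)/(2*u + 5)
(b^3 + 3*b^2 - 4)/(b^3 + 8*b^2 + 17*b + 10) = (b^2 + b - 2)/(b^2 + 6*b + 5)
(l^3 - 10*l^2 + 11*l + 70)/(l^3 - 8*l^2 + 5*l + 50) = (l - 7)/(l - 5)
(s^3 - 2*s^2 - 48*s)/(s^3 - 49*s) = (s^2 - 2*s - 48)/(s^2 - 49)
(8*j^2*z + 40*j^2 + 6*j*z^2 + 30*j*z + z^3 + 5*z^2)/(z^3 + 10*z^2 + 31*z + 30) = (8*j^2 + 6*j*z + z^2)/(z^2 + 5*z + 6)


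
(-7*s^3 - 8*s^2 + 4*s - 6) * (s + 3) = -7*s^4 - 29*s^3 - 20*s^2 + 6*s - 18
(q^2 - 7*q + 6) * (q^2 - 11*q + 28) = q^4 - 18*q^3 + 111*q^2 - 262*q + 168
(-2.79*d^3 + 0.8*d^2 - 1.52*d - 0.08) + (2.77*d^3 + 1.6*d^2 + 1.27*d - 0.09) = -0.02*d^3 + 2.4*d^2 - 0.25*d - 0.17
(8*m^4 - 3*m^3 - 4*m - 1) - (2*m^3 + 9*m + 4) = 8*m^4 - 5*m^3 - 13*m - 5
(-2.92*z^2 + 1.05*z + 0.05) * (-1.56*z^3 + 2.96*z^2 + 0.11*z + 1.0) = 4.5552*z^5 - 10.2812*z^4 + 2.7088*z^3 - 2.6565*z^2 + 1.0555*z + 0.05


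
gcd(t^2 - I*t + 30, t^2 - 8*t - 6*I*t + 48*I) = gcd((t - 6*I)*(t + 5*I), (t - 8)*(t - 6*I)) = t - 6*I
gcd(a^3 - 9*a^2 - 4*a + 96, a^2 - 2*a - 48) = a - 8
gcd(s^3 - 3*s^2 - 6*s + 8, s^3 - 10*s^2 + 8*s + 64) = s^2 - 2*s - 8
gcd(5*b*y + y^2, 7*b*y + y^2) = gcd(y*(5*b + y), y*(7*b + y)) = y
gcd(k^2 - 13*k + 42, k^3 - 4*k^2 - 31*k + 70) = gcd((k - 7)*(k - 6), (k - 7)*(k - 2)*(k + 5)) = k - 7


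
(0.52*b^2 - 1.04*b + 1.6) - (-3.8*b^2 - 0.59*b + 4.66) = 4.32*b^2 - 0.45*b - 3.06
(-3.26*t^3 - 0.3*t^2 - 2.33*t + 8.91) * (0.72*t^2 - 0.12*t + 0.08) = -2.3472*t^5 + 0.1752*t^4 - 1.9024*t^3 + 6.6708*t^2 - 1.2556*t + 0.7128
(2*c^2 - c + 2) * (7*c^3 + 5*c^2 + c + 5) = 14*c^5 + 3*c^4 + 11*c^3 + 19*c^2 - 3*c + 10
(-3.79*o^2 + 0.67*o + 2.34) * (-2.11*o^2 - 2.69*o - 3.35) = 7.9969*o^4 + 8.7814*o^3 + 5.9568*o^2 - 8.5391*o - 7.839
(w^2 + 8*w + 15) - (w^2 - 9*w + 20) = 17*w - 5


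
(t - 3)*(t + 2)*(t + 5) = t^3 + 4*t^2 - 11*t - 30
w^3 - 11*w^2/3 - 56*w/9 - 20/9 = (w - 5)*(w + 2/3)^2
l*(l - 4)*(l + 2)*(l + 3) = l^4 + l^3 - 14*l^2 - 24*l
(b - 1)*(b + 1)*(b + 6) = b^3 + 6*b^2 - b - 6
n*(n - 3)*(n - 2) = n^3 - 5*n^2 + 6*n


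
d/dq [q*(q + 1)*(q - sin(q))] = -q*(q + 1)*(cos(q) - 1) + q*(q - sin(q)) + (q + 1)*(q - sin(q))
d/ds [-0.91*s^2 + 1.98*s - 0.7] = 1.98 - 1.82*s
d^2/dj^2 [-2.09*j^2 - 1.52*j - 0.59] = -4.18000000000000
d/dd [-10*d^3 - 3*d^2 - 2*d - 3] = -30*d^2 - 6*d - 2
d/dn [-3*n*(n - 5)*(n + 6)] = -9*n^2 - 6*n + 90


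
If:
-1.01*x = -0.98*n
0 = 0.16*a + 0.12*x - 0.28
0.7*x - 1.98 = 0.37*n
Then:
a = -2.91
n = 6.40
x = 6.21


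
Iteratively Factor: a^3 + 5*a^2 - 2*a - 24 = (a - 2)*(a^2 + 7*a + 12) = (a - 2)*(a + 4)*(a + 3)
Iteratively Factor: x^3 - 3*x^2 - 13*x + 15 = (x + 3)*(x^2 - 6*x + 5) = (x - 5)*(x + 3)*(x - 1)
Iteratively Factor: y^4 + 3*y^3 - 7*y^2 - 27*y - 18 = (y - 3)*(y^3 + 6*y^2 + 11*y + 6) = (y - 3)*(y + 1)*(y^2 + 5*y + 6) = (y - 3)*(y + 1)*(y + 2)*(y + 3)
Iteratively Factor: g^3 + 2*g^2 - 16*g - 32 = (g + 4)*(g^2 - 2*g - 8) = (g + 2)*(g + 4)*(g - 4)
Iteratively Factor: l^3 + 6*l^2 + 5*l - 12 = (l + 3)*(l^2 + 3*l - 4) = (l + 3)*(l + 4)*(l - 1)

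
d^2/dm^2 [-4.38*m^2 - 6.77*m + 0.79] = -8.76000000000000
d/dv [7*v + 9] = 7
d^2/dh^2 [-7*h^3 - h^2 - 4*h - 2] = -42*h - 2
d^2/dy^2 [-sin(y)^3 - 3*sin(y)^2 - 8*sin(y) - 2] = 9*sin(y)^3 + 12*sin(y)^2 + 2*sin(y) - 6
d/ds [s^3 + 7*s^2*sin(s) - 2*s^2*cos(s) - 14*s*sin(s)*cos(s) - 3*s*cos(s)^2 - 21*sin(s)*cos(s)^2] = 2*s^2*sin(s) + 7*s^2*cos(s) + 3*s^2 + 14*s*sin(s) + 3*s*sin(2*s) - 4*s*cos(s) - 14*s*cos(2*s) - 7*sin(2*s) - 21*cos(s)/4 - 3*cos(2*s)/2 - 63*cos(3*s)/4 - 3/2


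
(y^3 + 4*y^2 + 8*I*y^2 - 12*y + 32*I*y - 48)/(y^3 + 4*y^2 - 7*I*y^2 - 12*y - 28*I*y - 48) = (y^2 + 8*I*y - 12)/(y^2 - 7*I*y - 12)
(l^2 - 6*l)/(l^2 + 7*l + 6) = l*(l - 6)/(l^2 + 7*l + 6)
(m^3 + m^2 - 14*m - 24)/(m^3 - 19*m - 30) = (m - 4)/(m - 5)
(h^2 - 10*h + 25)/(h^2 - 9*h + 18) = (h^2 - 10*h + 25)/(h^2 - 9*h + 18)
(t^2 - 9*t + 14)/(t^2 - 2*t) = (t - 7)/t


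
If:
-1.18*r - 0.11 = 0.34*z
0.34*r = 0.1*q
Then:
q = -0.979661016949153*z - 0.316949152542373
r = -0.288135593220339*z - 0.0932203389830508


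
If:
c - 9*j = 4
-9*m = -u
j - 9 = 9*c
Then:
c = -17/16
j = -9/16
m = u/9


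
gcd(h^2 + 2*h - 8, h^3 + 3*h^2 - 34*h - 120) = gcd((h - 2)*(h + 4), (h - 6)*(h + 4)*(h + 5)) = h + 4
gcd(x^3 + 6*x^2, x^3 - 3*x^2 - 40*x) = x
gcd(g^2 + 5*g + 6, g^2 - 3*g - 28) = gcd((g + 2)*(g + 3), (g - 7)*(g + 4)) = 1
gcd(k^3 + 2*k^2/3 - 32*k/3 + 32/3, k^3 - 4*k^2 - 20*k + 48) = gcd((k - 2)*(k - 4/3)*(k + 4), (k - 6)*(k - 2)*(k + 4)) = k^2 + 2*k - 8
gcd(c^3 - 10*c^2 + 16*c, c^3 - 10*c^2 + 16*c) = c^3 - 10*c^2 + 16*c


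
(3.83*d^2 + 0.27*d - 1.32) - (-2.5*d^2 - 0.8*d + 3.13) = 6.33*d^2 + 1.07*d - 4.45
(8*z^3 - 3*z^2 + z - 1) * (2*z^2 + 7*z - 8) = 16*z^5 + 50*z^4 - 83*z^3 + 29*z^2 - 15*z + 8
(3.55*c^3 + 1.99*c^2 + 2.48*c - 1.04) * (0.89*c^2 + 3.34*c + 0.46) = 3.1595*c^5 + 13.6281*c^4 + 10.4868*c^3 + 8.273*c^2 - 2.3328*c - 0.4784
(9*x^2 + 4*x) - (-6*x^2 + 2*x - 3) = 15*x^2 + 2*x + 3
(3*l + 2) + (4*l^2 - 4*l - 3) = 4*l^2 - l - 1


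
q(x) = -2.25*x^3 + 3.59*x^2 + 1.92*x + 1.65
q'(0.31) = 3.50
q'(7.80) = -352.75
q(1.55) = 4.87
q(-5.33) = 434.10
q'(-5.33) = -228.11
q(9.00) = -1330.53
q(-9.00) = 1915.41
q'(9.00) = -480.21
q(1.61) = 4.66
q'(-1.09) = -13.93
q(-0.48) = 1.80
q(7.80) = -832.70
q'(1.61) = -4.02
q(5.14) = -199.18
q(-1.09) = 6.74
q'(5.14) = -139.51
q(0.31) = 2.52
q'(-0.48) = -3.08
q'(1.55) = -3.17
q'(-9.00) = -609.45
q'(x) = -6.75*x^2 + 7.18*x + 1.92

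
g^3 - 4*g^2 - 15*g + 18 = (g - 6)*(g - 1)*(g + 3)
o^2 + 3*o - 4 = (o - 1)*(o + 4)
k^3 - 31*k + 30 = (k - 5)*(k - 1)*(k + 6)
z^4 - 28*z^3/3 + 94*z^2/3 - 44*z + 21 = (z - 3)^2*(z - 7/3)*(z - 1)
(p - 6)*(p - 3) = p^2 - 9*p + 18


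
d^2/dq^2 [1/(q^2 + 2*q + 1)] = 6/(q^4 + 4*q^3 + 6*q^2 + 4*q + 1)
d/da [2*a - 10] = 2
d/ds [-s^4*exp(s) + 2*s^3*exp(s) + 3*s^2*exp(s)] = s*(-s^3 - 2*s^2 + 9*s + 6)*exp(s)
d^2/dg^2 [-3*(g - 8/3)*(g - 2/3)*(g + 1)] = 14 - 18*g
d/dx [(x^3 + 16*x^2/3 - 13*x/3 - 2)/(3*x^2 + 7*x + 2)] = (x^2 + 4*x + 16)/(3*(x^2 + 4*x + 4))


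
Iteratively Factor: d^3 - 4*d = (d - 2)*(d^2 + 2*d) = (d - 2)*(d + 2)*(d)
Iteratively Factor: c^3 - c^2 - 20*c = (c + 4)*(c^2 - 5*c) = (c - 5)*(c + 4)*(c)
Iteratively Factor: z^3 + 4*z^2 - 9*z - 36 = (z + 3)*(z^2 + z - 12) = (z + 3)*(z + 4)*(z - 3)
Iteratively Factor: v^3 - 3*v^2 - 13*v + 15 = (v + 3)*(v^2 - 6*v + 5) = (v - 5)*(v + 3)*(v - 1)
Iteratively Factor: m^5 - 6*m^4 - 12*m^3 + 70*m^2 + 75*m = (m - 5)*(m^4 - m^3 - 17*m^2 - 15*m) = (m - 5)*(m + 1)*(m^3 - 2*m^2 - 15*m) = m*(m - 5)*(m + 1)*(m^2 - 2*m - 15) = m*(m - 5)^2*(m + 1)*(m + 3)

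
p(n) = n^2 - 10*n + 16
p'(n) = 2*n - 10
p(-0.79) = 24.52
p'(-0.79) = -11.58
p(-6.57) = 124.86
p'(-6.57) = -23.14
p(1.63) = 2.36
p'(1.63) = -6.74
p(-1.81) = 37.38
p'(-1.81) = -13.62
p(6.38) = -7.10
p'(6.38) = 2.76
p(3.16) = -5.61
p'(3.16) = -3.68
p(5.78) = -8.39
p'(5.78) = 1.56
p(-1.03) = 27.36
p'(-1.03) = -12.06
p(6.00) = -8.00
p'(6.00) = 2.00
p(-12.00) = 280.00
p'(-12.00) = -34.00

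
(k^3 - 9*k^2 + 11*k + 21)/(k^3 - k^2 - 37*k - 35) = (k - 3)/(k + 5)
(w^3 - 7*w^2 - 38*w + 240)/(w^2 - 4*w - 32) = (w^2 + w - 30)/(w + 4)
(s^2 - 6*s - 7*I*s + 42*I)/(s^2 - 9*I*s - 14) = (s - 6)/(s - 2*I)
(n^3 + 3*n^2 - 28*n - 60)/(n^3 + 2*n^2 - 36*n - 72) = (n - 5)/(n - 6)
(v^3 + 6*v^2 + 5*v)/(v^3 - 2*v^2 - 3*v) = (v + 5)/(v - 3)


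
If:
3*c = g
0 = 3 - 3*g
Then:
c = 1/3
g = 1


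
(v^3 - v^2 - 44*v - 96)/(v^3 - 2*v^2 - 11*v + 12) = (v^2 - 4*v - 32)/(v^2 - 5*v + 4)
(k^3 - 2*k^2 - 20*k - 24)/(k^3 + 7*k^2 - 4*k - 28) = (k^2 - 4*k - 12)/(k^2 + 5*k - 14)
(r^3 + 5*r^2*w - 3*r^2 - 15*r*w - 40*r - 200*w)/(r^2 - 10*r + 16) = (r^2 + 5*r*w + 5*r + 25*w)/(r - 2)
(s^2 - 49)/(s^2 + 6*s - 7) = (s - 7)/(s - 1)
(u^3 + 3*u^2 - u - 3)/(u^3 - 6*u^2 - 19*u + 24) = (u + 1)/(u - 8)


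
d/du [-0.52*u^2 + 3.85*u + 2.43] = 3.85 - 1.04*u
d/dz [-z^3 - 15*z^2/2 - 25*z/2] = -3*z^2 - 15*z - 25/2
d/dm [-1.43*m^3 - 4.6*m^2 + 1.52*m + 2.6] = -4.29*m^2 - 9.2*m + 1.52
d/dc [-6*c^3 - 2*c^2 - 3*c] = -18*c^2 - 4*c - 3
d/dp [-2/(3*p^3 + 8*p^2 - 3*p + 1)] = 2*(9*p^2 + 16*p - 3)/(3*p^3 + 8*p^2 - 3*p + 1)^2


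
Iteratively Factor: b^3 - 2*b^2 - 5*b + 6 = (b + 2)*(b^2 - 4*b + 3) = (b - 1)*(b + 2)*(b - 3)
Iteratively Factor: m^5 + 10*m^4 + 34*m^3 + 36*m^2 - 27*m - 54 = (m + 2)*(m^4 + 8*m^3 + 18*m^2 - 27) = (m + 2)*(m + 3)*(m^3 + 5*m^2 + 3*m - 9) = (m + 2)*(m + 3)^2*(m^2 + 2*m - 3) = (m + 2)*(m + 3)^3*(m - 1)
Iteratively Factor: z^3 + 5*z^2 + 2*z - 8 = (z + 2)*(z^2 + 3*z - 4) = (z + 2)*(z + 4)*(z - 1)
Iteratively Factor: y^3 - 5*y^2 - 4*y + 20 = (y + 2)*(y^2 - 7*y + 10) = (y - 5)*(y + 2)*(y - 2)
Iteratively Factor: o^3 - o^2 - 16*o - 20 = (o - 5)*(o^2 + 4*o + 4) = (o - 5)*(o + 2)*(o + 2)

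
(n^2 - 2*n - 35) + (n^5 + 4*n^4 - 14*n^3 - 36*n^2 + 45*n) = n^5 + 4*n^4 - 14*n^3 - 35*n^2 + 43*n - 35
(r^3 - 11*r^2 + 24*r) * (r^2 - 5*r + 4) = r^5 - 16*r^4 + 83*r^3 - 164*r^2 + 96*r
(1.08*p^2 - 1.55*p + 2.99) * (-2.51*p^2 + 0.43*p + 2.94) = -2.7108*p^4 + 4.3549*p^3 - 4.9962*p^2 - 3.2713*p + 8.7906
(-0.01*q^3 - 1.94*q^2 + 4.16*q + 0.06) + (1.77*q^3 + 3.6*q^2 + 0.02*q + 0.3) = 1.76*q^3 + 1.66*q^2 + 4.18*q + 0.36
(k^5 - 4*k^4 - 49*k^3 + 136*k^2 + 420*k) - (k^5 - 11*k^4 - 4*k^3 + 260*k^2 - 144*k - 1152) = 7*k^4 - 45*k^3 - 124*k^2 + 564*k + 1152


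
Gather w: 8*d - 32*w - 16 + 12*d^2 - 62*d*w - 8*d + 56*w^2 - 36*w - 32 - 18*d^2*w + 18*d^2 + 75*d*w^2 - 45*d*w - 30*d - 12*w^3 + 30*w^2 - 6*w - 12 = 30*d^2 - 30*d - 12*w^3 + w^2*(75*d + 86) + w*(-18*d^2 - 107*d - 74) - 60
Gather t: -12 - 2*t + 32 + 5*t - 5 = 3*t + 15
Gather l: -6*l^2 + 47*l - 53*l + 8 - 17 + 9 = -6*l^2 - 6*l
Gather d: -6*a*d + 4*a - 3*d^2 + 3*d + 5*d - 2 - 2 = 4*a - 3*d^2 + d*(8 - 6*a) - 4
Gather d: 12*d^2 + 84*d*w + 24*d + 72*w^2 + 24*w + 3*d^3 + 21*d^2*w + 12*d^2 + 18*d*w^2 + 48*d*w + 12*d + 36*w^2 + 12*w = 3*d^3 + d^2*(21*w + 24) + d*(18*w^2 + 132*w + 36) + 108*w^2 + 36*w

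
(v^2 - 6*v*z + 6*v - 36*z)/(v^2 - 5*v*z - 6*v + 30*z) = (v^2 - 6*v*z + 6*v - 36*z)/(v^2 - 5*v*z - 6*v + 30*z)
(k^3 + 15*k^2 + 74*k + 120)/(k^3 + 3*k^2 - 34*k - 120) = (k + 6)/(k - 6)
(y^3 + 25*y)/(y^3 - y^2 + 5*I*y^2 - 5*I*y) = (y - 5*I)/(y - 1)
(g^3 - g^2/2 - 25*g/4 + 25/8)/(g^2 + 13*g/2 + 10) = (g^2 - 3*g + 5/4)/(g + 4)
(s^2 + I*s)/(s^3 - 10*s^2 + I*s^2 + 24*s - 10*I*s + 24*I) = s/(s^2 - 10*s + 24)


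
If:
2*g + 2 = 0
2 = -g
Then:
No Solution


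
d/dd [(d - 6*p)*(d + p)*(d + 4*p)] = 3*d^2 - 2*d*p - 26*p^2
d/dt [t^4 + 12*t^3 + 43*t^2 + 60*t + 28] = 4*t^3 + 36*t^2 + 86*t + 60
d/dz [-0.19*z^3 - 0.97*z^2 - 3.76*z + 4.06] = -0.57*z^2 - 1.94*z - 3.76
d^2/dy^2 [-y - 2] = 0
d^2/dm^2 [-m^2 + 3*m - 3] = -2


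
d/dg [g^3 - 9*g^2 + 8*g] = 3*g^2 - 18*g + 8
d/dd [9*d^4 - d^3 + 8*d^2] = d*(36*d^2 - 3*d + 16)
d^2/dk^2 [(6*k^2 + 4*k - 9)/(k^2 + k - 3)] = 2*(-2*k^3 + 27*k^2 + 9*k + 30)/(k^6 + 3*k^5 - 6*k^4 - 17*k^3 + 18*k^2 + 27*k - 27)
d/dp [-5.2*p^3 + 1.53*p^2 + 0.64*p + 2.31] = -15.6*p^2 + 3.06*p + 0.64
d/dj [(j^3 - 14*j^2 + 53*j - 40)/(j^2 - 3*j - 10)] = (j^2 + 4*j - 26)/(j^2 + 4*j + 4)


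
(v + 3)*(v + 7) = v^2 + 10*v + 21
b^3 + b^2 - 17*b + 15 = (b - 3)*(b - 1)*(b + 5)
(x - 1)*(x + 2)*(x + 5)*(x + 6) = x^4 + 12*x^3 + 39*x^2 + 8*x - 60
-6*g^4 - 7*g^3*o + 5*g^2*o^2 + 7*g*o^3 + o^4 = (-g + o)*(g + o)^2*(6*g + o)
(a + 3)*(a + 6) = a^2 + 9*a + 18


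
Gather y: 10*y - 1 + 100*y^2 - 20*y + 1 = 100*y^2 - 10*y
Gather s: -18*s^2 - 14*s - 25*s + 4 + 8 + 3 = -18*s^2 - 39*s + 15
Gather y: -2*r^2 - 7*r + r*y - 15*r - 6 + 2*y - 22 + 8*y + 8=-2*r^2 - 22*r + y*(r + 10) - 20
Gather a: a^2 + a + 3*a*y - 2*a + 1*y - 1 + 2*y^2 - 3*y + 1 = a^2 + a*(3*y - 1) + 2*y^2 - 2*y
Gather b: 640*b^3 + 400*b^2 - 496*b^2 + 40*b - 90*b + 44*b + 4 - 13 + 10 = 640*b^3 - 96*b^2 - 6*b + 1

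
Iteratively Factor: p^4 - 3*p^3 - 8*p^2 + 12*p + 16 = (p + 2)*(p^3 - 5*p^2 + 2*p + 8) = (p + 1)*(p + 2)*(p^2 - 6*p + 8) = (p - 2)*(p + 1)*(p + 2)*(p - 4)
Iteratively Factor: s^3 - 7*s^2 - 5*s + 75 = (s - 5)*(s^2 - 2*s - 15) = (s - 5)*(s + 3)*(s - 5)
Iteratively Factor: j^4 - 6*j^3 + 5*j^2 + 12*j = (j - 3)*(j^3 - 3*j^2 - 4*j) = (j - 3)*(j + 1)*(j^2 - 4*j) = (j - 4)*(j - 3)*(j + 1)*(j)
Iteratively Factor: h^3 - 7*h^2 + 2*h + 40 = (h - 4)*(h^2 - 3*h - 10) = (h - 4)*(h + 2)*(h - 5)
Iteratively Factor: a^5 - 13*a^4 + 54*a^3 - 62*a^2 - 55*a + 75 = (a - 1)*(a^4 - 12*a^3 + 42*a^2 - 20*a - 75) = (a - 3)*(a - 1)*(a^3 - 9*a^2 + 15*a + 25) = (a - 5)*(a - 3)*(a - 1)*(a^2 - 4*a - 5) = (a - 5)^2*(a - 3)*(a - 1)*(a + 1)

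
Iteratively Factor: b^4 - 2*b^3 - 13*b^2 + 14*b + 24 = (b + 1)*(b^3 - 3*b^2 - 10*b + 24) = (b + 1)*(b + 3)*(b^2 - 6*b + 8) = (b - 4)*(b + 1)*(b + 3)*(b - 2)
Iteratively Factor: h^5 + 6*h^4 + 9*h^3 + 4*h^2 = (h)*(h^4 + 6*h^3 + 9*h^2 + 4*h) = h*(h + 1)*(h^3 + 5*h^2 + 4*h) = h*(h + 1)*(h + 4)*(h^2 + h) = h*(h + 1)^2*(h + 4)*(h)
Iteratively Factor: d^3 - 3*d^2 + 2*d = (d)*(d^2 - 3*d + 2) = d*(d - 1)*(d - 2)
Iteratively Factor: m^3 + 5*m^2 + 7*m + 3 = (m + 1)*(m^2 + 4*m + 3) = (m + 1)*(m + 3)*(m + 1)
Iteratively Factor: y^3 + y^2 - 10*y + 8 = (y - 2)*(y^2 + 3*y - 4) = (y - 2)*(y - 1)*(y + 4)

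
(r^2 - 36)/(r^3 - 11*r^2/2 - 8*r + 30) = 2*(r + 6)/(2*r^2 + r - 10)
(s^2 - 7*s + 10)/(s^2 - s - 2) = (s - 5)/(s + 1)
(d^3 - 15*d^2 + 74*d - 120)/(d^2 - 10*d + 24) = d - 5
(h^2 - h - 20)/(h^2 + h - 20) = (h^2 - h - 20)/(h^2 + h - 20)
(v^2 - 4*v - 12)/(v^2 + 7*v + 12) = (v^2 - 4*v - 12)/(v^2 + 7*v + 12)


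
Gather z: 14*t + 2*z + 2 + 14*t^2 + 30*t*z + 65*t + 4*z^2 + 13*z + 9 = 14*t^2 + 79*t + 4*z^2 + z*(30*t + 15) + 11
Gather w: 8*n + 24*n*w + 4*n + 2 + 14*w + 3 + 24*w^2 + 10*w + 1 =12*n + 24*w^2 + w*(24*n + 24) + 6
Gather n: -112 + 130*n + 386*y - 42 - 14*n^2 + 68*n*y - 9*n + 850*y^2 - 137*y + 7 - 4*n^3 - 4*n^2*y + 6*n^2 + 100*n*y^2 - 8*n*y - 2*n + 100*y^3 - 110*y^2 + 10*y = -4*n^3 + n^2*(-4*y - 8) + n*(100*y^2 + 60*y + 119) + 100*y^3 + 740*y^2 + 259*y - 147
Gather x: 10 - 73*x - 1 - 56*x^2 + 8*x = -56*x^2 - 65*x + 9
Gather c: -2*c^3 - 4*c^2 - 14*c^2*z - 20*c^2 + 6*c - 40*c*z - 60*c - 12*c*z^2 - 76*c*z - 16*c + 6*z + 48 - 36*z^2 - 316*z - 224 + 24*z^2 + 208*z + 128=-2*c^3 + c^2*(-14*z - 24) + c*(-12*z^2 - 116*z - 70) - 12*z^2 - 102*z - 48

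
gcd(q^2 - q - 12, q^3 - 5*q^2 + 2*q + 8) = q - 4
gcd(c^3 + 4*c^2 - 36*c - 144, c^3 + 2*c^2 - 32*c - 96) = c^2 - 2*c - 24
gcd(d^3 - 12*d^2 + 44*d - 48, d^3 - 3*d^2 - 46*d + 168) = d^2 - 10*d + 24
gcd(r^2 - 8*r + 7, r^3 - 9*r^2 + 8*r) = r - 1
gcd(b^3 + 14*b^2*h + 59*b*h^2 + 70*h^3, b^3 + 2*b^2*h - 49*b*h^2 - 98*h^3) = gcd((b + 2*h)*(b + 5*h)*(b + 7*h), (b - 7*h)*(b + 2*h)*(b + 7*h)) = b^2 + 9*b*h + 14*h^2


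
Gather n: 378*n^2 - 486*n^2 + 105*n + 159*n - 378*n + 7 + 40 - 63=-108*n^2 - 114*n - 16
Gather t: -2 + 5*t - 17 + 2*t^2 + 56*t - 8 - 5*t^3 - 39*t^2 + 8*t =-5*t^3 - 37*t^2 + 69*t - 27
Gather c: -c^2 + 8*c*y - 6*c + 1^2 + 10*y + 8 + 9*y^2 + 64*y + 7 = -c^2 + c*(8*y - 6) + 9*y^2 + 74*y + 16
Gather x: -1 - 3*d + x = -3*d + x - 1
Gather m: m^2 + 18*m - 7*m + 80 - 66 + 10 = m^2 + 11*m + 24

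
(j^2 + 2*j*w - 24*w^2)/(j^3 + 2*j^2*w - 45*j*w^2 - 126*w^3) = (-j + 4*w)/(-j^2 + 4*j*w + 21*w^2)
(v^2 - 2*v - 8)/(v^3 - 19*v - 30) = (v - 4)/(v^2 - 2*v - 15)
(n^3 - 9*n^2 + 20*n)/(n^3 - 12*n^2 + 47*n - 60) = n/(n - 3)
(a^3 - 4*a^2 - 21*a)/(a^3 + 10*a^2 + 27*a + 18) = a*(a - 7)/(a^2 + 7*a + 6)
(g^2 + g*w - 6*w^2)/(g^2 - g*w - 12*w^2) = (-g + 2*w)/(-g + 4*w)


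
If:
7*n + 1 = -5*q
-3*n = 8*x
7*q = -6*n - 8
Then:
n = 33/19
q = -50/19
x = -99/152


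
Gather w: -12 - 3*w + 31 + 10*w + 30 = 7*w + 49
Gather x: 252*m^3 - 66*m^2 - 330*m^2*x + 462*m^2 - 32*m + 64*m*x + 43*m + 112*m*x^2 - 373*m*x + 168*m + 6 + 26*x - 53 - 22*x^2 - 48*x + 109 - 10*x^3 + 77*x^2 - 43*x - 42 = 252*m^3 + 396*m^2 + 179*m - 10*x^3 + x^2*(112*m + 55) + x*(-330*m^2 - 309*m - 65) + 20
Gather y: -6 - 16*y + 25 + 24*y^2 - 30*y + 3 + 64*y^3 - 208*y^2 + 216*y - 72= 64*y^3 - 184*y^2 + 170*y - 50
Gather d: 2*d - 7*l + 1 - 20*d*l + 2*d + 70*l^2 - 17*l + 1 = d*(4 - 20*l) + 70*l^2 - 24*l + 2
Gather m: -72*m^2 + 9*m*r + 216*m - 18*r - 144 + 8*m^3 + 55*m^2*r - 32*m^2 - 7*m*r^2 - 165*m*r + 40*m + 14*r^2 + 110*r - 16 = 8*m^3 + m^2*(55*r - 104) + m*(-7*r^2 - 156*r + 256) + 14*r^2 + 92*r - 160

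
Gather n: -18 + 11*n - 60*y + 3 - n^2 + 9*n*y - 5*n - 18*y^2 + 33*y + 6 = -n^2 + n*(9*y + 6) - 18*y^2 - 27*y - 9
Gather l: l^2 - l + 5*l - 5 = l^2 + 4*l - 5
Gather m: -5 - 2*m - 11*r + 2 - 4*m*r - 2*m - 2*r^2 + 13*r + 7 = m*(-4*r - 4) - 2*r^2 + 2*r + 4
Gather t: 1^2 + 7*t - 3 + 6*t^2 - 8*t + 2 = 6*t^2 - t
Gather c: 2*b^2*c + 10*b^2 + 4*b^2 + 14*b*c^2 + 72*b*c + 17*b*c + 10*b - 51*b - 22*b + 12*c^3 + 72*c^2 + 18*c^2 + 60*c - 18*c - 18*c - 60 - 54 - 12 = 14*b^2 - 63*b + 12*c^3 + c^2*(14*b + 90) + c*(2*b^2 + 89*b + 24) - 126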